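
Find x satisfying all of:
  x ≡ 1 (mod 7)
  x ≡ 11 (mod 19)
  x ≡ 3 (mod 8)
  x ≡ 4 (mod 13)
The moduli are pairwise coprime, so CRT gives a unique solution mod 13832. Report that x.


Product of moduli M = 7 · 19 · 8 · 13 = 13832.
Merge one congruence at a time:
  Start: x ≡ 1 (mod 7).
  Combine with x ≡ 11 (mod 19); new modulus lcm = 133.
    Write x = 1 + 7·t and substitute into x ≡ 11 (mod 19): 7·t ≡ 11 − 1 = 10 (mod 19).
    The inverse of 7 mod 19 is 11 (since 7·11 = 77 = 4·19 + 1), so t ≡ 11·10 = 110 ≡ 15 (mod 19).
    Then x = 1 + 7·15 = 106, valid modulo lcm(7, 19) = 133: x ≡ 106 (mod 133).
  Combine with x ≡ 3 (mod 8); new modulus lcm = 1064.
    Write x = 106 + 133·t and substitute into x ≡ 3 (mod 8): 133·t ≡ 3 − 106 = -103 (mod 8).
    Reduce coefficients mod 8: 5·t ≡ 1 (mod 8).
    The inverse of 5 mod 8 is 5 (since 5·5 = 25 = 3·8 + 1), so t ≡ 5·1 = 5 ≡ 5 (mod 8).
    Then x = 106 + 133·5 = 771, valid modulo lcm(133, 8) = 1064: x ≡ 771 (mod 1064).
  Combine with x ≡ 4 (mod 13); new modulus lcm = 13832.
    Write x = 771 + 1064·t and substitute into x ≡ 4 (mod 13): 1064·t ≡ 4 − 771 = -767 (mod 13).
    Reduce coefficients mod 13: 11·t ≡ 0 (mod 13).
    The inverse of 11 mod 13 is 6 (since 11·6 = 66 = 5·13 + 1), so t ≡ 6·0 = 0 ≡ 0 (mod 13).
    Then x = 771 + 1064·0 = 771, valid modulo lcm(1064, 13) = 13832: x ≡ 771 (mod 13832).
Verify against each original: 771 mod 7 = 1, 771 mod 19 = 11, 771 mod 8 = 3, 771 mod 13 = 4.

x ≡ 771 (mod 13832).


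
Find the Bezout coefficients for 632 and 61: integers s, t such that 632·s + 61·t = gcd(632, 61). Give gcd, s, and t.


Euclidean algorithm on (632, 61) — divide until remainder is 0:
  632 = 10 · 61 + 22
  61 = 2 · 22 + 17
  22 = 1 · 17 + 5
  17 = 3 · 5 + 2
  5 = 2 · 2 + 1
  2 = 2 · 1 + 0
gcd(632, 61) = 1.
Track Bezout coefficients alongside the remainders: start with r₀ = 632 = a·1 + b·0 (s = 1, t = 0) and r₁ = 61 = a·0 + b·1 (s = 0, t = 1); each new remainder r_{k+1} = r_{k-1} − q_k·r_k inherits s_{k+1} = s_{k-1} − q_k·s_k, t_{k+1} = t_{k-1} − q_k·t_k, so r_k = a·s_k + b·t_k at every step:
  q = 10: r = 22, s = 1 − 10·0 = 1, t = 0 − 10·1 = -10  (check: 632·1 + 61·(-10) = 22)
  q = 2: r = 17, s = 0 − 2·1 = -2, t = 1 − 2·(-10) = 21  (check: 632·(-2) + 61·21 = 17)
  q = 1: r = 5, s = 1 − 1·(-2) = 3, t = -10 − 1·21 = -31  (check: 632·3 + 61·(-31) = 5)
  q = 3: r = 2, s = -2 − 3·3 = -11, t = 21 − 3·(-31) = 114  (check: 632·(-11) + 61·114 = 2)
  q = 2: r = 1, s = 3 − 2·(-11) = 25, t = -31 − 2·114 = -259  (check: 632·25 + 61·(-259) = 1)
The row with r = 1 (the gcd) gives the Bezout coefficients s = 25, t = -259.
Result: 632 · (25) + 61 · (-259) = 1.

gcd(632, 61) = 1; s = 25, t = -259 (check: 632·25 + 61·(-259) = 1).


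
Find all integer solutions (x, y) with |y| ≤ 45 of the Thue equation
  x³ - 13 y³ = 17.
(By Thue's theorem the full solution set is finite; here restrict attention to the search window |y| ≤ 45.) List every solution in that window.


The equation is x³ - 13y³ = 17. For fixed y, x³ = 13·y³ + 17, so a solution requires the RHS to be a perfect cube.
Strategy: iterate y from -45 to 45, compute RHS = 13·y³ + 17, and check whether it is a (positive or negative) perfect cube.
Check small values of y:
  y = 0: RHS = 17 is not a perfect cube.
  y = 1: RHS = 30 is not a perfect cube.
  y = -1: RHS = 4 is not a perfect cube.
  y = 2: RHS = 121 is not a perfect cube.
  y = -2: RHS = -87 is not a perfect cube.
  y = 3: RHS = 368 is not a perfect cube.
  y = -3: RHS = -334 is not a perfect cube.
Continuing the search up to |y| = 45 finds no solutions either.
No (x, y) in the scanned range satisfies the equation.

No integer solutions with |y| ≤ 45.


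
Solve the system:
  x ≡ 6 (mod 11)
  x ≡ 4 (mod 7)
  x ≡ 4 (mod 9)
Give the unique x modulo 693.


Moduli 11, 7, 9 are pairwise coprime; by CRT there is a unique solution modulo M = 11 · 7 · 9 = 693.
Solve pairwise, accumulating the modulus:
  Start with x ≡ 6 (mod 11).
  Combine with x ≡ 4 (mod 7): since gcd(11, 7) = 1, we get a unique residue mod 77.
    Write x = 6 + 11·t and substitute into x ≡ 4 (mod 7): 11·t ≡ 4 − 6 = -2 (mod 7).
    Reduce coefficients mod 7: 4·t ≡ 5 (mod 7).
    The inverse of 4 mod 7 is 2 (since 4·2 = 8 = 1·7 + 1), so t ≡ 2·5 = 10 ≡ 3 (mod 7).
    Then x = 6 + 11·3 = 39, valid modulo lcm(11, 7) = 77: x ≡ 39 (mod 77).
  Combine with x ≡ 4 (mod 9): since gcd(77, 9) = 1, we get a unique residue mod 693.
    Write x = 39 + 77·t and substitute into x ≡ 4 (mod 9): 77·t ≡ 4 − 39 = -35 (mod 9).
    Reduce coefficients mod 9: 5·t ≡ 1 (mod 9).
    The inverse of 5 mod 9 is 2 (since 5·2 = 10 = 1·9 + 1), so t ≡ 2·1 = 2 ≡ 2 (mod 9).
    Then x = 39 + 77·2 = 193, valid modulo lcm(77, 9) = 693: x ≡ 193 (mod 693).
Verify: 193 mod 11 = 6 ✓, 193 mod 7 = 4 ✓, 193 mod 9 = 4 ✓.

x ≡ 193 (mod 693).


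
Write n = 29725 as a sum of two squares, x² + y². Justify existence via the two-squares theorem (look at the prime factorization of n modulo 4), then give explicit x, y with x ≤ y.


Step 1: Factor n = 29725 = 5^2 · 29 · 41.
Step 2: Check the mod-4 condition on each prime factor: 5 ≡ 1 (mod 4), exponent 2; 29 ≡ 1 (mod 4), exponent 1; 41 ≡ 1 (mod 4), exponent 1.
All primes ≡ 3 (mod 4) appear to even exponent (or don't appear), so by the two-squares theorem n IS expressible as a sum of two squares.
Step 3: Build a representation. Group n = k² · m with k = 5 and m = 29 · 41 = 1189 (a product of primes ≡ 1 (mod 4)); a representation of m scales to one of n via (k·x)² + (k·y)² = k²(x² + y²). Each prime p ≡ 1 (mod 4) is itself a sum of two squares; find a² by testing p − a² for a perfect square:
  29: 29 − 1² = 28, 29 − 2² = 25 = 5² ⇒ 29 = 2² + 5².
  41: 41 − 1² = 40, 41 − 2² = 37, 41 − 3² = 32, 41 − 4² = 25 = 5² ⇒ 41 = 4² + 5².
  Combine using the Brahmagupta–Fibonacci identity (a² + b²)(c² + d²) = (ac − bd)² + (ad + bc)² = (ac + bd)² + (ad − bc)²:
  29 · 41 = 1189: from (2² + 5²)(4² + 5²), take (2·4 − 5·5, 2·5 + 5·4) = (8 − 25, 10 + 20) = (-17, 30); dropping signs (only squares matter) gives (17, 30); check 17² + 30² = 289 + 900 = 1189 ✓.
  Scale by k = 5: (5·17, 5·30) = (85, 150).
Step 4: Order so x ≤ y and verify: 85² + 150² = 7225 + 22500 = 29725 = n. ✓

n = 29725 = 85² + 150² (one valid representation with x ≤ y).


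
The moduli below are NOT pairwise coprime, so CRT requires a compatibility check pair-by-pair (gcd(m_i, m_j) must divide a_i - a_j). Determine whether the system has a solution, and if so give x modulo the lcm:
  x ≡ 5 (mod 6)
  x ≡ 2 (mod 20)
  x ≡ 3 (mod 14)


Moduli 6, 20, 14 are not pairwise coprime, so CRT works modulo lcm(m_i) when all pairwise compatibility conditions hold.
Pairwise compatibility: gcd(m_i, m_j) must divide a_i - a_j for every pair.
Merge one congruence at a time:
  Start: x ≡ 5 (mod 6).
  Combine with x ≡ 2 (mod 20): gcd(6, 20) = 2, and 2 - 5 = -3 is NOT divisible by 2.
    ⇒ system is inconsistent (no integer solution).

No solution (the system is inconsistent).


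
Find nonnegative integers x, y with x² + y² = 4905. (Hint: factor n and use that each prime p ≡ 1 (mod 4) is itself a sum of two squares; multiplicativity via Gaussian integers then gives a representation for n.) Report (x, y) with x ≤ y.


Step 1: Factor n = 4905 = 3^2 · 5 · 109.
Step 2: Check the mod-4 condition on each prime factor: 3 ≡ 3 (mod 4), exponent 2 (must be even); 5 ≡ 1 (mod 4), exponent 1; 109 ≡ 1 (mod 4), exponent 1.
All primes ≡ 3 (mod 4) appear to even exponent (or don't appear), so by the two-squares theorem n IS expressible as a sum of two squares.
Step 3: Build a representation. Group n = k² · m with k = 3 and m = 5 · 109 = 545 (a product of primes ≡ 1 (mod 4)); a representation of m scales to one of n via (k·x)² + (k·y)² = k²(x² + y²). Each prime p ≡ 1 (mod 4) is itself a sum of two squares; find a² by testing p − a² for a perfect square:
  5: 5 − 1² = 4 = 2² ⇒ 5 = 1² + 2².
  109: 109 − 1² = 108, 109 − 2² = 105, 109 − 3² = 100 = 10² ⇒ 109 = 3² + 10².
  Combine using the Brahmagupta–Fibonacci identity (a² + b²)(c² + d²) = (ac − bd)² + (ad + bc)² = (ac + bd)² + (ad − bc)²:
  5 · 109 = 545: from (1² + 2²)(3² + 10²), take (1·3 − 2·10, 1·10 + 2·3) = (3 − 20, 10 + 6) = (-17, 16); dropping signs (only squares matter) gives (17, 16); check 17² + 16² = 289 + 256 = 545 ✓.
  Scale by k = 3: (3·17, 3·16) = (51, 48).
Step 4: Order so x ≤ y and verify: 48² + 51² = 2304 + 2601 = 4905 = n. ✓

n = 4905 = 48² + 51² (one valid representation with x ≤ y).


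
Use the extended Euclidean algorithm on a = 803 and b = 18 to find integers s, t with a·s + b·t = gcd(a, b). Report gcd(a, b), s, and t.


Euclidean algorithm on (803, 18) — divide until remainder is 0:
  803 = 44 · 18 + 11
  18 = 1 · 11 + 7
  11 = 1 · 7 + 4
  7 = 1 · 4 + 3
  4 = 1 · 3 + 1
  3 = 3 · 1 + 0
gcd(803, 18) = 1.
Track Bezout coefficients alongside the remainders: start with r₀ = 803 = a·1 + b·0 (s = 1, t = 0) and r₁ = 18 = a·0 + b·1 (s = 0, t = 1); each new remainder r_{k+1} = r_{k-1} − q_k·r_k inherits s_{k+1} = s_{k-1} − q_k·s_k, t_{k+1} = t_{k-1} − q_k·t_k, so r_k = a·s_k + b·t_k at every step:
  q = 44: r = 11, s = 1 − 44·0 = 1, t = 0 − 44·1 = -44  (check: 803·1 + 18·(-44) = 11)
  q = 1: r = 7, s = 0 − 1·1 = -1, t = 1 − 1·(-44) = 45  (check: 803·(-1) + 18·45 = 7)
  q = 1: r = 4, s = 1 − 1·(-1) = 2, t = -44 − 1·45 = -89  (check: 803·2 + 18·(-89) = 4)
  q = 1: r = 3, s = -1 − 1·2 = -3, t = 45 − 1·(-89) = 134  (check: 803·(-3) + 18·134 = 3)
  q = 1: r = 1, s = 2 − 1·(-3) = 5, t = -89 − 1·134 = -223  (check: 803·5 + 18·(-223) = 1)
The row with r = 1 (the gcd) gives the Bezout coefficients s = 5, t = -223.
Result: 803 · (5) + 18 · (-223) = 1.

gcd(803, 18) = 1; s = 5, t = -223 (check: 803·5 + 18·(-223) = 1).


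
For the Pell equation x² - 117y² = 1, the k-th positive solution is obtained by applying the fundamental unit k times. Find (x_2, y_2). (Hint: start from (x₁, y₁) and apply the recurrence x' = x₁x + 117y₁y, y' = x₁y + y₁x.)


Step 1: Find the fundamental solution (x₁, y₁) of x² - 117y² = 1.
  Expand √117 as a continued fraction. a₀ = ⌊√117⌋ = 10; iterate m_{k+1} = d_k·a_k − m_k, d_{k+1} = (117 − m_{k+1}²)/d_k, a_{k+1} = ⌊(a₀ + m_{k+1})/d_{k+1}⌋ (starting m₀ = 0, d₀ = 1), with convergents p_k = a_k·p_{k-1} + p_{k-2}, q_k = a_k·q_{k-1} + q_{k-2} (p₋₁ = 1, q₋₁ = 0):
  k = 0: a₀ = 10; p₀/q₀ = 10/1; p₀² − 117·q₀² = 100 − 117 = -17.
  k = 1: m = 10, d = 17, a = ⌊(10 + 10)/17⌋ = 1; p/q = (1·10 + 1)/(1·1 + 0) = 11/1; p² − 117·q² = 121 − 117 = 4.
  k = 2: m = 7, d = 4, a = ⌊(10 + 7)/4⌋ = 4; p/q = (4·11 + 10)/(4·1 + 1) = 54/5; p² − 117·q² = 2916 − 2925 = -9.
  k = 3: m = 9, d = 9, a = ⌊(10 + 9)/9⌋ = 2; p/q = (2·54 + 11)/(2·5 + 1) = 119/11; p² − 117·q² = 14161 − 14157 = 4.
  k = 4: m = 9, d = 4, a = ⌊(10 + 9)/4⌋ = 4; p/q = (4·119 + 54)/(4·11 + 5) = 530/49; p² − 117·q² = 280900 − 280917 = -17.
  k = 5: m = 7, d = 17, a = ⌊(10 + 7)/17⌋ = 1; p/q = (1·530 + 119)/(1·49 + 11) = 649/60; p² − 117·q² = 421201 − 421200 = 1.
  The first convergent with p² − 117·q² = 1 gives the fundamental solution (x₁, y₁) = (649, 60).
Step 2: Apply the recurrence (x_{n+1}, y_{n+1}) = (x₁x_n + 117y₁y_n, x₁y_n + y₁x_n) repeatedly.
  From (x_1, y_1) = (649, 60): x_2 = 649·649 + 117·60·60 = 842401; y_2 = 649·60 + 60·649 = 77880.
Step 3: Verify x_2² - 117·y_2² = 709639444801 - 709639444800 = 1 (should be 1). ✓

(x_1, y_1) = (649, 60); (x_2, y_2) = (842401, 77880).


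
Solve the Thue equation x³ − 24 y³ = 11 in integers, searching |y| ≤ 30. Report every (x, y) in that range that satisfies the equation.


The equation is x³ - 24y³ = 11. For fixed y, x³ = 24·y³ + 11, so a solution requires the RHS to be a perfect cube.
Strategy: iterate y from -30 to 30, compute RHS = 24·y³ + 11, and check whether it is a (positive or negative) perfect cube.
Check small values of y:
  y = 0: RHS = 11 is not a perfect cube.
  y = 1: RHS = 35 is not a perfect cube.
  y = -1: RHS = -13 is not a perfect cube.
  y = 2: RHS = 203 is not a perfect cube.
  y = -2: RHS = -181 is not a perfect cube.
  y = 3: RHS = 659 is not a perfect cube.
  y = -3: RHS = -637 is not a perfect cube.
Continuing the search up to |y| = 30 finds no solutions either.
No (x, y) in the scanned range satisfies the equation.

No integer solutions with |y| ≤ 30.


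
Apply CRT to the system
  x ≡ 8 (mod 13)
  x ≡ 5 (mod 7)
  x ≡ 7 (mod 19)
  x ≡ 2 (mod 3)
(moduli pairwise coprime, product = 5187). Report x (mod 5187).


Product of moduli M = 13 · 7 · 19 · 3 = 5187.
Merge one congruence at a time:
  Start: x ≡ 8 (mod 13).
  Combine with x ≡ 5 (mod 7); new modulus lcm = 91.
    Write x = 8 + 13·t and substitute into x ≡ 5 (mod 7): 13·t ≡ 5 − 8 = -3 (mod 7).
    Reduce coefficients mod 7: 6·t ≡ 4 (mod 7).
    The inverse of 6 mod 7 is 6 (since 6·6 = 36 = 5·7 + 1), so t ≡ 6·4 = 24 ≡ 3 (mod 7).
    Then x = 8 + 13·3 = 47, valid modulo lcm(13, 7) = 91: x ≡ 47 (mod 91).
  Combine with x ≡ 7 (mod 19); new modulus lcm = 1729.
    Write x = 47 + 91·t and substitute into x ≡ 7 (mod 19): 91·t ≡ 7 − 47 = -40 (mod 19).
    Reduce coefficients mod 19: 15·t ≡ 17 (mod 19).
    The inverse of 15 mod 19 is 14 (since 15·14 = 210 = 11·19 + 1), so t ≡ 14·17 = 238 ≡ 10 (mod 19).
    Then x = 47 + 91·10 = 957, valid modulo lcm(91, 19) = 1729: x ≡ 957 (mod 1729).
  Combine with x ≡ 2 (mod 3); new modulus lcm = 5187.
    Write x = 957 + 1729·t and substitute into x ≡ 2 (mod 3): 1729·t ≡ 2 − 957 = -955 (mod 3).
    Reduce coefficients mod 3: 1·t ≡ 2 (mod 3).
    So t ≡ 2 (mod 3).
    Then x = 957 + 1729·2 = 4415, valid modulo lcm(1729, 3) = 5187: x ≡ 4415 (mod 5187).
Verify against each original: 4415 mod 13 = 8, 4415 mod 7 = 5, 4415 mod 19 = 7, 4415 mod 3 = 2.

x ≡ 4415 (mod 5187).


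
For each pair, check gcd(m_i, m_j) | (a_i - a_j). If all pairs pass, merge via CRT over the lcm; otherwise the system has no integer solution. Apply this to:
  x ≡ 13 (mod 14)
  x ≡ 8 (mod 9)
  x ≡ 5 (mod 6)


Moduli 14, 9, 6 are not pairwise coprime, so CRT works modulo lcm(m_i) when all pairwise compatibility conditions hold.
Pairwise compatibility: gcd(m_i, m_j) must divide a_i - a_j for every pair.
Merge one congruence at a time:
  Start: x ≡ 13 (mod 14).
  Combine with x ≡ 8 (mod 9): gcd(14, 9) = 1; 8 - 13 = -5, which IS divisible by 1, so compatible.
    Write x = 13 + 14·t and substitute into x ≡ 8 (mod 9): 14·t ≡ 8 − 13 = -5 (mod 9).
    Reduce coefficients mod 9: 5·t ≡ 4 (mod 9).
    The inverse of 5 mod 9 is 2 (since 5·2 = 10 = 1·9 + 1), so t ≡ 2·4 = 8 ≡ 8 (mod 9).
    Then x = 13 + 14·8 = 125, valid modulo lcm(14, 9) = 126: x ≡ 125 (mod 126).
  Combine with x ≡ 5 (mod 6): gcd(126, 6) = 6; 5 - 125 = -120, which IS divisible by 6, so compatible.
    Write x = 125 + 126·t and substitute into x ≡ 5 (mod 6): 126·t ≡ 5 − 125 = -120 (mod 6).
    Divide the congruence (and modulus) by g = 6: 21·t ≡ -20 (mod 1).
    Modulo 1 every t works; take t = 0.
    Then x = 125 + 126·0 = 125, valid modulo lcm(126, 6) = 126: x ≡ 125 (mod 126).
Verify: 125 mod 14 = 13, 125 mod 9 = 8, 125 mod 6 = 5.

x ≡ 125 (mod 126).


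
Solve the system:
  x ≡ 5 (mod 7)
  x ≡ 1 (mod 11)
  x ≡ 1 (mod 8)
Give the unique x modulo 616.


Moduli 7, 11, 8 are pairwise coprime; by CRT there is a unique solution modulo M = 7 · 11 · 8 = 616.
Solve pairwise, accumulating the modulus:
  Start with x ≡ 5 (mod 7).
  Combine with x ≡ 1 (mod 11): since gcd(7, 11) = 1, we get a unique residue mod 77.
    Write x = 5 + 7·t and substitute into x ≡ 1 (mod 11): 7·t ≡ 1 − 5 = -4 (mod 11).
    Reduce coefficients mod 11: 7·t ≡ 7 (mod 11).
    The inverse of 7 mod 11 is 8 (since 7·8 = 56 = 5·11 + 1), so t ≡ 8·7 = 56 ≡ 1 (mod 11).
    Then x = 5 + 7·1 = 12, valid modulo lcm(7, 11) = 77: x ≡ 12 (mod 77).
  Combine with x ≡ 1 (mod 8): since gcd(77, 8) = 1, we get a unique residue mod 616.
    Write x = 12 + 77·t and substitute into x ≡ 1 (mod 8): 77·t ≡ 1 − 12 = -11 (mod 8).
    Reduce coefficients mod 8: 5·t ≡ 5 (mod 8).
    The inverse of 5 mod 8 is 5 (since 5·5 = 25 = 3·8 + 1), so t ≡ 5·5 = 25 ≡ 1 (mod 8).
    Then x = 12 + 77·1 = 89, valid modulo lcm(77, 8) = 616: x ≡ 89 (mod 616).
Verify: 89 mod 7 = 5 ✓, 89 mod 11 = 1 ✓, 89 mod 8 = 1 ✓.

x ≡ 89 (mod 616).


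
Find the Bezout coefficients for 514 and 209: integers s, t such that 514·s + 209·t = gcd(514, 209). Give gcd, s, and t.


Euclidean algorithm on (514, 209) — divide until remainder is 0:
  514 = 2 · 209 + 96
  209 = 2 · 96 + 17
  96 = 5 · 17 + 11
  17 = 1 · 11 + 6
  11 = 1 · 6 + 5
  6 = 1 · 5 + 1
  5 = 5 · 1 + 0
gcd(514, 209) = 1.
Track Bezout coefficients alongside the remainders: start with r₀ = 514 = a·1 + b·0 (s = 1, t = 0) and r₁ = 209 = a·0 + b·1 (s = 0, t = 1); each new remainder r_{k+1} = r_{k-1} − q_k·r_k inherits s_{k+1} = s_{k-1} − q_k·s_k, t_{k+1} = t_{k-1} − q_k·t_k, so r_k = a·s_k + b·t_k at every step:
  q = 2: r = 96, s = 1 − 2·0 = 1, t = 0 − 2·1 = -2  (check: 514·1 + 209·(-2) = 96)
  q = 2: r = 17, s = 0 − 2·1 = -2, t = 1 − 2·(-2) = 5  (check: 514·(-2) + 209·5 = 17)
  q = 5: r = 11, s = 1 − 5·(-2) = 11, t = -2 − 5·5 = -27  (check: 514·11 + 209·(-27) = 11)
  q = 1: r = 6, s = -2 − 1·11 = -13, t = 5 − 1·(-27) = 32  (check: 514·(-13) + 209·32 = 6)
  q = 1: r = 5, s = 11 − 1·(-13) = 24, t = -27 − 1·32 = -59  (check: 514·24 + 209·(-59) = 5)
  q = 1: r = 1, s = -13 − 1·24 = -37, t = 32 − 1·(-59) = 91  (check: 514·(-37) + 209·91 = 1)
The row with r = 1 (the gcd) gives the Bezout coefficients s = -37, t = 91.
Result: 514 · (-37) + 209 · (91) = 1.

gcd(514, 209) = 1; s = -37, t = 91 (check: 514·(-37) + 209·91 = 1).


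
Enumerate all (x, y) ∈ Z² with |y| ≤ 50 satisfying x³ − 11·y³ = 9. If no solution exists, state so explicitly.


The equation is x³ - 11y³ = 9. For fixed y, x³ = 11·y³ + 9, so a solution requires the RHS to be a perfect cube.
Strategy: iterate y from -50 to 50, compute RHS = 11·y³ + 9, and check whether it is a (positive or negative) perfect cube.
Check small values of y:
  y = 0: RHS = 9 is not a perfect cube.
  y = 1: RHS = 20 is not a perfect cube.
  y = -1: RHS = -2 is not a perfect cube.
  y = 2: RHS = 97 is not a perfect cube.
  y = -2: RHS = -79 is not a perfect cube.
  y = 3: RHS = 306 is not a perfect cube.
  y = -3: RHS = -288 is not a perfect cube.
Continuing the search up to |y| = 50 finds no solutions either.
No (x, y) in the scanned range satisfies the equation.

No integer solutions with |y| ≤ 50.


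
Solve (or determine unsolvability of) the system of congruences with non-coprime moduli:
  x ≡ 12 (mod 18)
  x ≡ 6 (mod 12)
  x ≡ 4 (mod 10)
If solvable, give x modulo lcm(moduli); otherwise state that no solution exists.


Moduli 18, 12, 10 are not pairwise coprime, so CRT works modulo lcm(m_i) when all pairwise compatibility conditions hold.
Pairwise compatibility: gcd(m_i, m_j) must divide a_i - a_j for every pair.
Merge one congruence at a time:
  Start: x ≡ 12 (mod 18).
  Combine with x ≡ 6 (mod 12): gcd(18, 12) = 6; 6 - 12 = -6, which IS divisible by 6, so compatible.
    Write x = 12 + 18·t and substitute into x ≡ 6 (mod 12): 18·t ≡ 6 − 12 = -6 (mod 12).
    Divide the congruence (and modulus) by g = 6: 3·t ≡ -1 (mod 2).
    Reduce coefficients mod 2: 1·t ≡ 1 (mod 2).
    So t ≡ 1 (mod 2).
    Then x = 12 + 18·1 = 30, valid modulo lcm(18, 12) = 36: x ≡ 30 (mod 36).
  Combine with x ≡ 4 (mod 10): gcd(36, 10) = 2; 4 - 30 = -26, which IS divisible by 2, so compatible.
    Write x = 30 + 36·t and substitute into x ≡ 4 (mod 10): 36·t ≡ 4 − 30 = -26 (mod 10).
    Divide the congruence (and modulus) by g = 2: 18·t ≡ -13 (mod 5).
    Reduce coefficients mod 5: 3·t ≡ 2 (mod 5).
    The inverse of 3 mod 5 is 2 (since 3·2 = 6 = 1·5 + 1), so t ≡ 2·2 = 4 ≡ 4 (mod 5).
    Then x = 30 + 36·4 = 174, valid modulo lcm(36, 10) = 180: x ≡ 174 (mod 180).
Verify: 174 mod 18 = 12, 174 mod 12 = 6, 174 mod 10 = 4.

x ≡ 174 (mod 180).


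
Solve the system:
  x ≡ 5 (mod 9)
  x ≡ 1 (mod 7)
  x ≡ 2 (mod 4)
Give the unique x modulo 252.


Moduli 9, 7, 4 are pairwise coprime; by CRT there is a unique solution modulo M = 9 · 7 · 4 = 252.
Solve pairwise, accumulating the modulus:
  Start with x ≡ 5 (mod 9).
  Combine with x ≡ 1 (mod 7): since gcd(9, 7) = 1, we get a unique residue mod 63.
    Write x = 5 + 9·t and substitute into x ≡ 1 (mod 7): 9·t ≡ 1 − 5 = -4 (mod 7).
    Reduce coefficients mod 7: 2·t ≡ 3 (mod 7).
    The inverse of 2 mod 7 is 4 (since 2·4 = 8 = 1·7 + 1), so t ≡ 4·3 = 12 ≡ 5 (mod 7).
    Then x = 5 + 9·5 = 50, valid modulo lcm(9, 7) = 63: x ≡ 50 (mod 63).
  Combine with x ≡ 2 (mod 4): since gcd(63, 4) = 1, we get a unique residue mod 252.
    Write x = 50 + 63·t and substitute into x ≡ 2 (mod 4): 63·t ≡ 2 − 50 = -48 (mod 4).
    Reduce coefficients mod 4: 3·t ≡ 0 (mod 4).
    The inverse of 3 mod 4 is 3 (since 3·3 = 9 = 2·4 + 1), so t ≡ 3·0 = 0 ≡ 0 (mod 4).
    Then x = 50 + 63·0 = 50, valid modulo lcm(63, 4) = 252: x ≡ 50 (mod 252).
Verify: 50 mod 9 = 5 ✓, 50 mod 7 = 1 ✓, 50 mod 4 = 2 ✓.

x ≡ 50 (mod 252).


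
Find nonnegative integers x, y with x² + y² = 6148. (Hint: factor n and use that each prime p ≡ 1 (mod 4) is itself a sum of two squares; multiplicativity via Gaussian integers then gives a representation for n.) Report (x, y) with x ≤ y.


Step 1: Factor n = 6148 = 2^2 · 29 · 53.
Step 2: Check the mod-4 condition on each prime factor: 2 = 2 (special); 29 ≡ 1 (mod 4), exponent 1; 53 ≡ 1 (mod 4), exponent 1.
All primes ≡ 3 (mod 4) appear to even exponent (or don't appear), so by the two-squares theorem n IS expressible as a sum of two squares.
Step 3: Build a representation. Group n = k² · m with k = 2 and m = 29 · 53 = 1537 (a product of primes ≡ 1 (mod 4)); a representation of m scales to one of n via (k·x)² + (k·y)² = k²(x² + y²). Each prime p ≡ 1 (mod 4) is itself a sum of two squares; find a² by testing p − a² for a perfect square:
  29: 29 − 1² = 28, 29 − 2² = 25 = 5² ⇒ 29 = 2² + 5².
  53: 53 − 1² = 52, 53 − 2² = 49 = 7² ⇒ 53 = 2² + 7².
  Combine using the Brahmagupta–Fibonacci identity (a² + b²)(c² + d²) = (ac − bd)² + (ad + bc)² = (ac + bd)² + (ad − bc)²:
  29 · 53 = 1537: from (2² + 5²)(2² + 7²), take (2·2 − 5·7, 2·7 + 5·2) = (4 − 35, 14 + 10) = (-31, 24); dropping signs (only squares matter) gives (31, 24); check 31² + 24² = 961 + 576 = 1537 ✓.
  Scale by k = 2: (2·31, 2·24) = (62, 48).
Step 4: Order so x ≤ y and verify: 48² + 62² = 2304 + 3844 = 6148 = n. ✓

n = 6148 = 48² + 62² (one valid representation with x ≤ y).


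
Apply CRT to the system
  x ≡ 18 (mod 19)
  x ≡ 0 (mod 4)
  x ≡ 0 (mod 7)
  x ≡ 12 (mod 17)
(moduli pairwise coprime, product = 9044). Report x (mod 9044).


Product of moduli M = 19 · 4 · 7 · 17 = 9044.
Merge one congruence at a time:
  Start: x ≡ 18 (mod 19).
  Combine with x ≡ 0 (mod 4); new modulus lcm = 76.
    Write x = 18 + 19·t and substitute into x ≡ 0 (mod 4): 19·t ≡ 0 − 18 = -18 (mod 4).
    Reduce coefficients mod 4: 3·t ≡ 2 (mod 4).
    The inverse of 3 mod 4 is 3 (since 3·3 = 9 = 2·4 + 1), so t ≡ 3·2 = 6 ≡ 2 (mod 4).
    Then x = 18 + 19·2 = 56, valid modulo lcm(19, 4) = 76: x ≡ 56 (mod 76).
  Combine with x ≡ 0 (mod 7); new modulus lcm = 532.
    Write x = 56 + 76·t and substitute into x ≡ 0 (mod 7): 76·t ≡ 0 − 56 = -56 (mod 7).
    Reduce coefficients mod 7: 6·t ≡ 0 (mod 7).
    The inverse of 6 mod 7 is 6 (since 6·6 = 36 = 5·7 + 1), so t ≡ 6·0 = 0 ≡ 0 (mod 7).
    Then x = 56 + 76·0 = 56, valid modulo lcm(76, 7) = 532: x ≡ 56 (mod 532).
  Combine with x ≡ 12 (mod 17); new modulus lcm = 9044.
    Write x = 56 + 532·t and substitute into x ≡ 12 (mod 17): 532·t ≡ 12 − 56 = -44 (mod 17).
    Reduce coefficients mod 17: 5·t ≡ 7 (mod 17).
    The inverse of 5 mod 17 is 7 (since 5·7 = 35 = 2·17 + 1), so t ≡ 7·7 = 49 ≡ 15 (mod 17).
    Then x = 56 + 532·15 = 8036, valid modulo lcm(532, 17) = 9044: x ≡ 8036 (mod 9044).
Verify against each original: 8036 mod 19 = 18, 8036 mod 4 = 0, 8036 mod 7 = 0, 8036 mod 17 = 12.

x ≡ 8036 (mod 9044).


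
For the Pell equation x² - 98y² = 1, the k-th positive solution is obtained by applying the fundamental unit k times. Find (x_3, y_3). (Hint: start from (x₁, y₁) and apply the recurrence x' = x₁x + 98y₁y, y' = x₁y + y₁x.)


Step 1: Find the fundamental solution (x₁, y₁) of x² - 98y² = 1.
  Expand √98 as a continued fraction. a₀ = ⌊√98⌋ = 9; iterate m_{k+1} = d_k·a_k − m_k, d_{k+1} = (98 − m_{k+1}²)/d_k, a_{k+1} = ⌊(a₀ + m_{k+1})/d_{k+1}⌋ (starting m₀ = 0, d₀ = 1), with convergents p_k = a_k·p_{k-1} + p_{k-2}, q_k = a_k·q_{k-1} + q_{k-2} (p₋₁ = 1, q₋₁ = 0):
  k = 0: a₀ = 9; p₀/q₀ = 9/1; p₀² − 98·q₀² = 81 − 98 = -17.
  k = 1: m = 9, d = 17, a = ⌊(9 + 9)/17⌋ = 1; p/q = (1·9 + 1)/(1·1 + 0) = 10/1; p² − 98·q² = 100 − 98 = 2.
  k = 2: m = 8, d = 2, a = ⌊(9 + 8)/2⌋ = 8; p/q = (8·10 + 9)/(8·1 + 1) = 89/9; p² − 98·q² = 7921 − 7938 = -17.
  k = 3: m = 8, d = 17, a = ⌊(9 + 8)/17⌋ = 1; p/q = (1·89 + 10)/(1·9 + 1) = 99/10; p² − 98·q² = 9801 − 9800 = 1.
  The first convergent with p² − 98·q² = 1 gives the fundamental solution (x₁, y₁) = (99, 10).
Step 2: Apply the recurrence (x_{n+1}, y_{n+1}) = (x₁x_n + 98y₁y_n, x₁y_n + y₁x_n) repeatedly.
  From (x_1, y_1) = (99, 10): x_2 = 99·99 + 98·10·10 = 19601; y_2 = 99·10 + 10·99 = 1980.
  From (x_2, y_2) = (19601, 1980): x_3 = 99·19601 + 98·10·1980 = 3880899; y_3 = 99·1980 + 10·19601 = 392030.
Step 3: Verify x_3² - 98·y_3² = 15061377048201 - 15061377048200 = 1 (should be 1). ✓

(x_1, y_1) = (99, 10); (x_3, y_3) = (3880899, 392030).


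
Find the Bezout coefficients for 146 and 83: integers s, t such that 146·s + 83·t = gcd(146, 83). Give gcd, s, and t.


Euclidean algorithm on (146, 83) — divide until remainder is 0:
  146 = 1 · 83 + 63
  83 = 1 · 63 + 20
  63 = 3 · 20 + 3
  20 = 6 · 3 + 2
  3 = 1 · 2 + 1
  2 = 2 · 1 + 0
gcd(146, 83) = 1.
Track Bezout coefficients alongside the remainders: start with r₀ = 146 = a·1 + b·0 (s = 1, t = 0) and r₁ = 83 = a·0 + b·1 (s = 0, t = 1); each new remainder r_{k+1} = r_{k-1} − q_k·r_k inherits s_{k+1} = s_{k-1} − q_k·s_k, t_{k+1} = t_{k-1} − q_k·t_k, so r_k = a·s_k + b·t_k at every step:
  q = 1: r = 63, s = 1 − 1·0 = 1, t = 0 − 1·1 = -1  (check: 146·1 + 83·(-1) = 63)
  q = 1: r = 20, s = 0 − 1·1 = -1, t = 1 − 1·(-1) = 2  (check: 146·(-1) + 83·2 = 20)
  q = 3: r = 3, s = 1 − 3·(-1) = 4, t = -1 − 3·2 = -7  (check: 146·4 + 83·(-7) = 3)
  q = 6: r = 2, s = -1 − 6·4 = -25, t = 2 − 6·(-7) = 44  (check: 146·(-25) + 83·44 = 2)
  q = 1: r = 1, s = 4 − 1·(-25) = 29, t = -7 − 1·44 = -51  (check: 146·29 + 83·(-51) = 1)
The row with r = 1 (the gcd) gives the Bezout coefficients s = 29, t = -51.
Result: 146 · (29) + 83 · (-51) = 1.

gcd(146, 83) = 1; s = 29, t = -51 (check: 146·29 + 83·(-51) = 1).


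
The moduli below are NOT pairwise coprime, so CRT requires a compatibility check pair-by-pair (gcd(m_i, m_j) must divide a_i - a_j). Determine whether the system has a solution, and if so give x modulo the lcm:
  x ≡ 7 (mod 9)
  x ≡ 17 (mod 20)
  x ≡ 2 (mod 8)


Moduli 9, 20, 8 are not pairwise coprime, so CRT works modulo lcm(m_i) when all pairwise compatibility conditions hold.
Pairwise compatibility: gcd(m_i, m_j) must divide a_i - a_j for every pair.
Merge one congruence at a time:
  Start: x ≡ 7 (mod 9).
  Combine with x ≡ 17 (mod 20): gcd(9, 20) = 1; 17 - 7 = 10, which IS divisible by 1, so compatible.
    Write x = 7 + 9·t and substitute into x ≡ 17 (mod 20): 9·t ≡ 17 − 7 = 10 (mod 20).
    The inverse of 9 mod 20 is 9 (since 9·9 = 81 = 4·20 + 1), so t ≡ 9·10 = 90 ≡ 10 (mod 20).
    Then x = 7 + 9·10 = 97, valid modulo lcm(9, 20) = 180: x ≡ 97 (mod 180).
  Combine with x ≡ 2 (mod 8): gcd(180, 8) = 4, and 2 - 97 = -95 is NOT divisible by 4.
    ⇒ system is inconsistent (no integer solution).

No solution (the system is inconsistent).


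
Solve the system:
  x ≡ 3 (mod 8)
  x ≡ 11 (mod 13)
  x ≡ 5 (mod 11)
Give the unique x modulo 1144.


Moduli 8, 13, 11 are pairwise coprime; by CRT there is a unique solution modulo M = 8 · 13 · 11 = 1144.
Solve pairwise, accumulating the modulus:
  Start with x ≡ 3 (mod 8).
  Combine with x ≡ 11 (mod 13): since gcd(8, 13) = 1, we get a unique residue mod 104.
    Write x = 3 + 8·t and substitute into x ≡ 11 (mod 13): 8·t ≡ 11 − 3 = 8 (mod 13).
    The inverse of 8 mod 13 is 5 (since 8·5 = 40 = 3·13 + 1), so t ≡ 5·8 = 40 ≡ 1 (mod 13).
    Then x = 3 + 8·1 = 11, valid modulo lcm(8, 13) = 104: x ≡ 11 (mod 104).
  Combine with x ≡ 5 (mod 11): since gcd(104, 11) = 1, we get a unique residue mod 1144.
    Write x = 11 + 104·t and substitute into x ≡ 5 (mod 11): 104·t ≡ 5 − 11 = -6 (mod 11).
    Reduce coefficients mod 11: 5·t ≡ 5 (mod 11).
    The inverse of 5 mod 11 is 9 (since 5·9 = 45 = 4·11 + 1), so t ≡ 9·5 = 45 ≡ 1 (mod 11).
    Then x = 11 + 104·1 = 115, valid modulo lcm(104, 11) = 1144: x ≡ 115 (mod 1144).
Verify: 115 mod 8 = 3 ✓, 115 mod 13 = 11 ✓, 115 mod 11 = 5 ✓.

x ≡ 115 (mod 1144).


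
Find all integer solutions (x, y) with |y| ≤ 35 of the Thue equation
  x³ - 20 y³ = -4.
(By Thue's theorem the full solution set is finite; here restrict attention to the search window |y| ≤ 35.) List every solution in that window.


The equation is x³ - 20y³ = -4. For fixed y, x³ = 20·y³ − 4, so a solution requires the RHS to be a perfect cube.
Strategy: iterate y from -35 to 35, compute RHS = 20·y³ − 4, and check whether it is a (positive or negative) perfect cube.
Check small values of y:
  y = 0: RHS = -4 is not a perfect cube.
  y = 1: RHS = 16 is not a perfect cube.
  y = -1: RHS = -24 is not a perfect cube.
  y = 2: RHS = 156 is not a perfect cube.
  y = -2: RHS = -164 is not a perfect cube.
  y = 3: RHS = 536 is not a perfect cube.
  y = -3: RHS = -544 is not a perfect cube.
Continuing the search up to |y| = 35 finds no solutions either.
No (x, y) in the scanned range satisfies the equation.

No integer solutions with |y| ≤ 35.


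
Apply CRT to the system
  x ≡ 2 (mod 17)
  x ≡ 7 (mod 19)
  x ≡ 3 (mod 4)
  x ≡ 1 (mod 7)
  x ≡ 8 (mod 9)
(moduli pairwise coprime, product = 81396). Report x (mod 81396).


Product of moduli M = 17 · 19 · 4 · 7 · 9 = 81396.
Merge one congruence at a time:
  Start: x ≡ 2 (mod 17).
  Combine with x ≡ 7 (mod 19); new modulus lcm = 323.
    Write x = 2 + 17·t and substitute into x ≡ 7 (mod 19): 17·t ≡ 7 − 2 = 5 (mod 19).
    The inverse of 17 mod 19 is 9 (since 17·9 = 153 = 8·19 + 1), so t ≡ 9·5 = 45 ≡ 7 (mod 19).
    Then x = 2 + 17·7 = 121, valid modulo lcm(17, 19) = 323: x ≡ 121 (mod 323).
  Combine with x ≡ 3 (mod 4); new modulus lcm = 1292.
    Write x = 121 + 323·t and substitute into x ≡ 3 (mod 4): 323·t ≡ 3 − 121 = -118 (mod 4).
    Reduce coefficients mod 4: 3·t ≡ 2 (mod 4).
    The inverse of 3 mod 4 is 3 (since 3·3 = 9 = 2·4 + 1), so t ≡ 3·2 = 6 ≡ 2 (mod 4).
    Then x = 121 + 323·2 = 767, valid modulo lcm(323, 4) = 1292: x ≡ 767 (mod 1292).
  Combine with x ≡ 1 (mod 7); new modulus lcm = 9044.
    Write x = 767 + 1292·t and substitute into x ≡ 1 (mod 7): 1292·t ≡ 1 − 767 = -766 (mod 7).
    Reduce coefficients mod 7: 4·t ≡ 4 (mod 7).
    The inverse of 4 mod 7 is 2 (since 4·2 = 8 = 1·7 + 1), so t ≡ 2·4 = 8 ≡ 1 (mod 7).
    Then x = 767 + 1292·1 = 2059, valid modulo lcm(1292, 7) = 9044: x ≡ 2059 (mod 9044).
  Combine with x ≡ 8 (mod 9); new modulus lcm = 81396.
    Write x = 2059 + 9044·t and substitute into x ≡ 8 (mod 9): 9044·t ≡ 8 − 2059 = -2051 (mod 9).
    Reduce coefficients mod 9: 8·t ≡ 1 (mod 9).
    The inverse of 8 mod 9 is 8 (since 8·8 = 64 = 7·9 + 1), so t ≡ 8·1 = 8 ≡ 8 (mod 9).
    Then x = 2059 + 9044·8 = 74411, valid modulo lcm(9044, 9) = 81396: x ≡ 74411 (mod 81396).
Verify against each original: 74411 mod 17 = 2, 74411 mod 19 = 7, 74411 mod 4 = 3, 74411 mod 7 = 1, 74411 mod 9 = 8.

x ≡ 74411 (mod 81396).


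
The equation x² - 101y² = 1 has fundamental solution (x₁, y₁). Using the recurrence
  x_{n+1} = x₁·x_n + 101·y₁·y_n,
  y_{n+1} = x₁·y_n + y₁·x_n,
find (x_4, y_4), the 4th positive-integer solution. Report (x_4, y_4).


Step 1: Find the fundamental solution (x₁, y₁) of x² - 101y² = 1.
  Expand √101 as a continued fraction. a₀ = ⌊√101⌋ = 10; iterate m_{k+1} = d_k·a_k − m_k, d_{k+1} = (101 − m_{k+1}²)/d_k, a_{k+1} = ⌊(a₀ + m_{k+1})/d_{k+1}⌋ (starting m₀ = 0, d₀ = 1), with convergents p_k = a_k·p_{k-1} + p_{k-2}, q_k = a_k·q_{k-1} + q_{k-2} (p₋₁ = 1, q₋₁ = 0):
  k = 0: a₀ = 10; p₀/q₀ = 10/1; p₀² − 101·q₀² = 100 − 101 = -1.
  k = 1: m = 10, d = 1, a = ⌊(10 + 10)/1⌋ = 20; p/q = (20·10 + 1)/(20·1 + 0) = 201/20; p² − 101·q² = 40401 − 40400 = 1.
  The first convergent with p² − 101·q² = 1 gives the fundamental solution (x₁, y₁) = (201, 20).
Step 2: Apply the recurrence (x_{n+1}, y_{n+1}) = (x₁x_n + 101y₁y_n, x₁y_n + y₁x_n) repeatedly.
  From (x_1, y_1) = (201, 20): x_2 = 201·201 + 101·20·20 = 80801; y_2 = 201·20 + 20·201 = 8040.
  From (x_2, y_2) = (80801, 8040): x_3 = 201·80801 + 101·20·8040 = 32481801; y_3 = 201·8040 + 20·80801 = 3232060.
  From (x_3, y_3) = (32481801, 3232060): x_4 = 201·32481801 + 101·20·3232060 = 13057603201; y_4 = 201·3232060 + 20·32481801 = 1299280080.
Step 3: Verify x_4² - 101·y_4² = 170501001354765446401 - 170501001354765446400 = 1 (should be 1). ✓

(x_1, y_1) = (201, 20); (x_4, y_4) = (13057603201, 1299280080).


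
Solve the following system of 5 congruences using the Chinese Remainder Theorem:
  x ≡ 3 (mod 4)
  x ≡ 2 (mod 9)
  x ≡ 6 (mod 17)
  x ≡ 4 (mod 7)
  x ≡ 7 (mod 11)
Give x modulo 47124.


Product of moduli M = 4 · 9 · 17 · 7 · 11 = 47124.
Merge one congruence at a time:
  Start: x ≡ 3 (mod 4).
  Combine with x ≡ 2 (mod 9); new modulus lcm = 36.
    Write x = 3 + 4·t and substitute into x ≡ 2 (mod 9): 4·t ≡ 2 − 3 = -1 (mod 9).
    Reduce coefficients mod 9: 4·t ≡ 8 (mod 9).
    The inverse of 4 mod 9 is 7 (since 4·7 = 28 = 3·9 + 1), so t ≡ 7·8 = 56 ≡ 2 (mod 9).
    Then x = 3 + 4·2 = 11, valid modulo lcm(4, 9) = 36: x ≡ 11 (mod 36).
  Combine with x ≡ 6 (mod 17); new modulus lcm = 612.
    Write x = 11 + 36·t and substitute into x ≡ 6 (mod 17): 36·t ≡ 6 − 11 = -5 (mod 17).
    Reduce coefficients mod 17: 2·t ≡ 12 (mod 17).
    The inverse of 2 mod 17 is 9 (since 2·9 = 18 = 1·17 + 1), so t ≡ 9·12 = 108 ≡ 6 (mod 17).
    Then x = 11 + 36·6 = 227, valid modulo lcm(36, 17) = 612: x ≡ 227 (mod 612).
  Combine with x ≡ 4 (mod 7); new modulus lcm = 4284.
    Write x = 227 + 612·t and substitute into x ≡ 4 (mod 7): 612·t ≡ 4 − 227 = -223 (mod 7).
    Reduce coefficients mod 7: 3·t ≡ 1 (mod 7).
    The inverse of 3 mod 7 is 5 (since 3·5 = 15 = 2·7 + 1), so t ≡ 5·1 = 5 ≡ 5 (mod 7).
    Then x = 227 + 612·5 = 3287, valid modulo lcm(612, 7) = 4284: x ≡ 3287 (mod 4284).
  Combine with x ≡ 7 (mod 11); new modulus lcm = 47124.
    Write x = 3287 + 4284·t and substitute into x ≡ 7 (mod 11): 4284·t ≡ 7 − 3287 = -3280 (mod 11).
    Reduce coefficients mod 11: 5·t ≡ 9 (mod 11).
    The inverse of 5 mod 11 is 9 (since 5·9 = 45 = 4·11 + 1), so t ≡ 9·9 = 81 ≡ 4 (mod 11).
    Then x = 3287 + 4284·4 = 20423, valid modulo lcm(4284, 11) = 47124: x ≡ 20423 (mod 47124).
Verify against each original: 20423 mod 4 = 3, 20423 mod 9 = 2, 20423 mod 17 = 6, 20423 mod 7 = 4, 20423 mod 11 = 7.

x ≡ 20423 (mod 47124).


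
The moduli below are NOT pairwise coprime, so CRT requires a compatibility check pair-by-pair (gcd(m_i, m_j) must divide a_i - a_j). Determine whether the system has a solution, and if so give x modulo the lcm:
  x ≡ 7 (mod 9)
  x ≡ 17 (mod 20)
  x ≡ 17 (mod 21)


Moduli 9, 20, 21 are not pairwise coprime, so CRT works modulo lcm(m_i) when all pairwise compatibility conditions hold.
Pairwise compatibility: gcd(m_i, m_j) must divide a_i - a_j for every pair.
Merge one congruence at a time:
  Start: x ≡ 7 (mod 9).
  Combine with x ≡ 17 (mod 20): gcd(9, 20) = 1; 17 - 7 = 10, which IS divisible by 1, so compatible.
    Write x = 7 + 9·t and substitute into x ≡ 17 (mod 20): 9·t ≡ 17 − 7 = 10 (mod 20).
    The inverse of 9 mod 20 is 9 (since 9·9 = 81 = 4·20 + 1), so t ≡ 9·10 = 90 ≡ 10 (mod 20).
    Then x = 7 + 9·10 = 97, valid modulo lcm(9, 20) = 180: x ≡ 97 (mod 180).
  Combine with x ≡ 17 (mod 21): gcd(180, 21) = 3, and 17 - 97 = -80 is NOT divisible by 3.
    ⇒ system is inconsistent (no integer solution).

No solution (the system is inconsistent).


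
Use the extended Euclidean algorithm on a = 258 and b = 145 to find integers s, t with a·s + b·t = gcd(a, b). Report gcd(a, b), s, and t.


Euclidean algorithm on (258, 145) — divide until remainder is 0:
  258 = 1 · 145 + 113
  145 = 1 · 113 + 32
  113 = 3 · 32 + 17
  32 = 1 · 17 + 15
  17 = 1 · 15 + 2
  15 = 7 · 2 + 1
  2 = 2 · 1 + 0
gcd(258, 145) = 1.
Track Bezout coefficients alongside the remainders: start with r₀ = 258 = a·1 + b·0 (s = 1, t = 0) and r₁ = 145 = a·0 + b·1 (s = 0, t = 1); each new remainder r_{k+1} = r_{k-1} − q_k·r_k inherits s_{k+1} = s_{k-1} − q_k·s_k, t_{k+1} = t_{k-1} − q_k·t_k, so r_k = a·s_k + b·t_k at every step:
  q = 1: r = 113, s = 1 − 1·0 = 1, t = 0 − 1·1 = -1  (check: 258·1 + 145·(-1) = 113)
  q = 1: r = 32, s = 0 − 1·1 = -1, t = 1 − 1·(-1) = 2  (check: 258·(-1) + 145·2 = 32)
  q = 3: r = 17, s = 1 − 3·(-1) = 4, t = -1 − 3·2 = -7  (check: 258·4 + 145·(-7) = 17)
  q = 1: r = 15, s = -1 − 1·4 = -5, t = 2 − 1·(-7) = 9  (check: 258·(-5) + 145·9 = 15)
  q = 1: r = 2, s = 4 − 1·(-5) = 9, t = -7 − 1·9 = -16  (check: 258·9 + 145·(-16) = 2)
  q = 7: r = 1, s = -5 − 7·9 = -68, t = 9 − 7·(-16) = 121  (check: 258·(-68) + 145·121 = 1)
The row with r = 1 (the gcd) gives the Bezout coefficients s = -68, t = 121.
Result: 258 · (-68) + 145 · (121) = 1.

gcd(258, 145) = 1; s = -68, t = 121 (check: 258·(-68) + 145·121 = 1).


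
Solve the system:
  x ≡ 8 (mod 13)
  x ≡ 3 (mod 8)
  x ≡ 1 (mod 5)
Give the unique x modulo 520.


Moduli 13, 8, 5 are pairwise coprime; by CRT there is a unique solution modulo M = 13 · 8 · 5 = 520.
Solve pairwise, accumulating the modulus:
  Start with x ≡ 8 (mod 13).
  Combine with x ≡ 3 (mod 8): since gcd(13, 8) = 1, we get a unique residue mod 104.
    Write x = 8 + 13·t and substitute into x ≡ 3 (mod 8): 13·t ≡ 3 − 8 = -5 (mod 8).
    Reduce coefficients mod 8: 5·t ≡ 3 (mod 8).
    The inverse of 5 mod 8 is 5 (since 5·5 = 25 = 3·8 + 1), so t ≡ 5·3 = 15 ≡ 7 (mod 8).
    Then x = 8 + 13·7 = 99, valid modulo lcm(13, 8) = 104: x ≡ 99 (mod 104).
  Combine with x ≡ 1 (mod 5): since gcd(104, 5) = 1, we get a unique residue mod 520.
    Write x = 99 + 104·t and substitute into x ≡ 1 (mod 5): 104·t ≡ 1 − 99 = -98 (mod 5).
    Reduce coefficients mod 5: 4·t ≡ 2 (mod 5).
    The inverse of 4 mod 5 is 4 (since 4·4 = 16 = 3·5 + 1), so t ≡ 4·2 = 8 ≡ 3 (mod 5).
    Then x = 99 + 104·3 = 411, valid modulo lcm(104, 5) = 520: x ≡ 411 (mod 520).
Verify: 411 mod 13 = 8 ✓, 411 mod 8 = 3 ✓, 411 mod 5 = 1 ✓.

x ≡ 411 (mod 520).


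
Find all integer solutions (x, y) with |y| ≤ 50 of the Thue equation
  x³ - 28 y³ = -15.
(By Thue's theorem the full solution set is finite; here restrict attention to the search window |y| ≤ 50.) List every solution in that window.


The equation is x³ - 28y³ = -15. For fixed y, x³ = 28·y³ − 15, so a solution requires the RHS to be a perfect cube.
Strategy: iterate y from -50 to 50, compute RHS = 28·y³ − 15, and check whether it is a (positive or negative) perfect cube.
Check small values of y:
  y = 0: RHS = -15 is not a perfect cube.
  y = 1: RHS = 13 is not a perfect cube.
  y = -1: RHS = -43 is not a perfect cube.
  y = 2: RHS = 209 is not a perfect cube.
  y = -2: RHS = -239 is not a perfect cube.
  y = 3: RHS = 741 is not a perfect cube.
  y = -3: RHS = -771 is not a perfect cube.
Continuing the search up to |y| = 50 finds no solutions either.
No (x, y) in the scanned range satisfies the equation.

No integer solutions with |y| ≤ 50.
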